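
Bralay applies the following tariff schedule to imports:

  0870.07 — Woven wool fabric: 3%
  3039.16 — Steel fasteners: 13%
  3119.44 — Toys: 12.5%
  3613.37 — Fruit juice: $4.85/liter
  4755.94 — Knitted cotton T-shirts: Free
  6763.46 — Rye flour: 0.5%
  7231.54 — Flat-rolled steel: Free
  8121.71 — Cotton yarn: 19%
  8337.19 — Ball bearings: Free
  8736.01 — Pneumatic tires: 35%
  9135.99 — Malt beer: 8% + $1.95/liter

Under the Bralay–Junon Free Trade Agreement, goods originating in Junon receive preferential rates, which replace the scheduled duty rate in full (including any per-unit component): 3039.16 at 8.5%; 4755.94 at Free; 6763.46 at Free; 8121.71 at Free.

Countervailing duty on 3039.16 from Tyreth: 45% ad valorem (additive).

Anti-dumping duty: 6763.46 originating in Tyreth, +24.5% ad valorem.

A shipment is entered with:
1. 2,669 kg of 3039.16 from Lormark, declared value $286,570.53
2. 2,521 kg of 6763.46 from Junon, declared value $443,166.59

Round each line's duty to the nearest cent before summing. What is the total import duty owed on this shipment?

$37,254.17

Line 1 (3039.16, Lormark, 2,669 kg, $286,570.53):
Base rate for 3039.16 is 13%.
3039.16 has an FTA preferential rate, but origin Lormark is not Junon; base rate stands.
The additional-duty order on 3039.16 targets Tyreth, not Lormark; it does not apply.
Duty = $286,570.53 × 13% = $37,254.17.
Line 2 (6763.46, Junon, 2,521 kg, $443,166.59):
Base rate for 6763.46 is 0.5%.
Origin Junon qualifies under the Bralay–Junon agreement and 6763.46 is covered: preferential rate Free applies instead.
The additional-duty order on 6763.46 targets Tyreth, not Junon; it does not apply.
Duty = $443,166.59 × 0% = $0.00.
Total = $37,254.17 + $0.00 = $37,254.17.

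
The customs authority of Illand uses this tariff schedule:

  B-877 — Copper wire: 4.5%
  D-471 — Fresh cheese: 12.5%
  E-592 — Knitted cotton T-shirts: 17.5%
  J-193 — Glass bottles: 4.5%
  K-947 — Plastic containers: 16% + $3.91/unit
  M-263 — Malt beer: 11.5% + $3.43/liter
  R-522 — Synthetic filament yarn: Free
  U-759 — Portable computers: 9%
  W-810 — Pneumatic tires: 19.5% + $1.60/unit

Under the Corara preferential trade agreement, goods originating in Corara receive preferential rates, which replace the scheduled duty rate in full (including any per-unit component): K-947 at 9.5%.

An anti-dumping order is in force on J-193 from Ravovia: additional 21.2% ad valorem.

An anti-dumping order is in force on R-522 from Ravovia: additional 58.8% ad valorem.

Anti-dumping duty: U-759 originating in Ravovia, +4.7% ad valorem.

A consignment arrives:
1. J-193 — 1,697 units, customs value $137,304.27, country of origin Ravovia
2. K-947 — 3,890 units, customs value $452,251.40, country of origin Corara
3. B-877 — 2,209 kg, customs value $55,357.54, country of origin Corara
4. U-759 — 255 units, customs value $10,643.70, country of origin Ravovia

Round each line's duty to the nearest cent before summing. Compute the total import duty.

Line 1 (J-193, Ravovia, 1,697 units, $137,304.27):
Base rate for J-193 is 4.5%.
Additional duty on J-193 from Ravovia: +21.2%. Applied ad valorem rate: 4.5% + 21.2% = 25.7%.
Duty = $137,304.27 × 25.7% = $35,287.20.
Line 2 (K-947, Corara, 3,890 units, $452,251.40):
Base rate for K-947 is 16% + $3.91/unit.
Origin Corara qualifies under the Illand–Corara agreement and K-947 is covered: preferential rate 9.5% applies instead.
Duty = $452,251.40 × 9.5% = $42,963.88.
Line 3 (B-877, Corara, 2,209 kg, $55,357.54):
Base rate for B-877 is 4.5%.
Origin Corara is the FTA partner but B-877 is not on the preference list; base rate stands.
Duty = $55,357.54 × 4.5% = $2,491.09.
Line 4 (U-759, Ravovia, 255 units, $10,643.70):
Base rate for U-759 is 9%.
Additional duty on U-759 from Ravovia: +4.7%. Applied ad valorem rate: 9% + 4.7% = 13.7%.
Duty = $10,643.70 × 13.7% = $1,458.19.
Total = $35,287.20 + $42,963.88 + $2,491.09 + $1,458.19 = $82,200.36.

$82,200.36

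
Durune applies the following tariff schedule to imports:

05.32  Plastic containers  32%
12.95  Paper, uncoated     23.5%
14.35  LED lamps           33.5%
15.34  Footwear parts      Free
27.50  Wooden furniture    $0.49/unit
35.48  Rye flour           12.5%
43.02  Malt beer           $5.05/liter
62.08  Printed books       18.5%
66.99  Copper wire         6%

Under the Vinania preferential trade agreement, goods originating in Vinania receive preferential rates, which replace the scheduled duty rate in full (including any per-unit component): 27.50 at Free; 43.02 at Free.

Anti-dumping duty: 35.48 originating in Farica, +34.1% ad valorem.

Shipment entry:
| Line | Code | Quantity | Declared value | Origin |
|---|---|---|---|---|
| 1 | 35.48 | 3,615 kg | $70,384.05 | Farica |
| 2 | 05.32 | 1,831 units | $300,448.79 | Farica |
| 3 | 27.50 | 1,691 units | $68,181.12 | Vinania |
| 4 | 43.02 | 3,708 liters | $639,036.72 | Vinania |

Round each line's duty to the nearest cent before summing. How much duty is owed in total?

Line 1 (35.48, Farica, 3,615 kg, $70,384.05):
Base rate for 35.48 is 12.5%.
Additional duty on 35.48 from Farica: +34.1%. Applied ad valorem rate: 12.5% + 34.1% = 46.6%.
Duty = $70,384.05 × 46.6% = $32,798.97.
Line 2 (05.32, Farica, 1,831 units, $300,448.79):
Base rate for 05.32 is 32%.
Duty = $300,448.79 × 32% = $96,143.61.
Line 3 (27.50, Vinania, 1,691 units, $68,181.12):
Base rate for 27.50 is $0.49/unit.
Origin Vinania qualifies under the Durune–Vinania agreement and 27.50 is covered: preferential rate Free applies instead.
Duty = $68,181.12 × 0% = $0.00.
Line 4 (43.02, Vinania, 3,708 liters, $639,036.72):
Base rate for 43.02 is $5.05/liter.
Origin Vinania qualifies under the Durune–Vinania agreement and 43.02 is covered: preferential rate Free applies instead.
Duty = $639,036.72 × 0% = $0.00.
Total = $32,798.97 + $96,143.61 + $0.00 + $0.00 = $128,942.58.

$128,942.58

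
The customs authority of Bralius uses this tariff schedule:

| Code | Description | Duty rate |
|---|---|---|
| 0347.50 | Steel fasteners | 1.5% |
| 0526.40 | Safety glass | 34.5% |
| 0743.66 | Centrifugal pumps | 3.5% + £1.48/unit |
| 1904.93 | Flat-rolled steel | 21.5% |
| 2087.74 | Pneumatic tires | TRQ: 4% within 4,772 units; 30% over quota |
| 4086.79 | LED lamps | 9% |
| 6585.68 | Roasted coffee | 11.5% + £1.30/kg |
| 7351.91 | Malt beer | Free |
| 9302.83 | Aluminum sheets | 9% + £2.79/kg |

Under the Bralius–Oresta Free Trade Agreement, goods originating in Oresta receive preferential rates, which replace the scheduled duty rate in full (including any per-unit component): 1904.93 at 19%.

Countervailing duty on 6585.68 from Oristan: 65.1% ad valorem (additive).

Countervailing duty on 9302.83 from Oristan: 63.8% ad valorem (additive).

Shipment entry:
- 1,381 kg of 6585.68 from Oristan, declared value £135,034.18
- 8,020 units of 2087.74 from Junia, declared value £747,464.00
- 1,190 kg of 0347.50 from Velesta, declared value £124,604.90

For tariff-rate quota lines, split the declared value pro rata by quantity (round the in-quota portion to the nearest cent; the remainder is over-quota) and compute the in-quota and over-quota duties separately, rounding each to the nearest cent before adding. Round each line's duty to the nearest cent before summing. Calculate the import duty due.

£215,704.65

Line 1 (6585.68, Oristan, 1,381 kg, £135,034.18):
Base rate for 6585.68 is 11.5% + £1.30/kg.
Additional duty on 6585.68 from Oristan: +65.1%. Applied ad valorem rate: 11.5% + 65.1% = 76.6%.
Duty = £135,034.18 × 76.6% + 1,381 × £1.30 = £105,231.48.
Line 2 (2087.74, Junia, 8,020 units, £747,464.00):
Code 2087.74 is under a tariff-rate quota (threshold 4,772 units). In-quota: 4,772 units at 4%; over-quota: 3,248 units at 30%.
Pro-rata value split: in-quota = £747,464.00 × 4,772/8,020 = £444,750.40; over-quota = £747,464.00 − £444,750.40 = £302,713.60.
In-quota duty = £444,750.40 × 4% = £17,790.02. Over-quota duty = £302,713.60 × 30% = £90,814.08.
Line duty = £17,790.02 + £90,814.08 = £108,604.10.
Line 3 (0347.50, Velesta, 1,190 kg, £124,604.90):
Base rate for 0347.50 is 1.5%.
Duty = £124,604.90 × 1.5% = £1,869.07.
Total = £105,231.48 + £108,604.10 + £1,869.07 = £215,704.65.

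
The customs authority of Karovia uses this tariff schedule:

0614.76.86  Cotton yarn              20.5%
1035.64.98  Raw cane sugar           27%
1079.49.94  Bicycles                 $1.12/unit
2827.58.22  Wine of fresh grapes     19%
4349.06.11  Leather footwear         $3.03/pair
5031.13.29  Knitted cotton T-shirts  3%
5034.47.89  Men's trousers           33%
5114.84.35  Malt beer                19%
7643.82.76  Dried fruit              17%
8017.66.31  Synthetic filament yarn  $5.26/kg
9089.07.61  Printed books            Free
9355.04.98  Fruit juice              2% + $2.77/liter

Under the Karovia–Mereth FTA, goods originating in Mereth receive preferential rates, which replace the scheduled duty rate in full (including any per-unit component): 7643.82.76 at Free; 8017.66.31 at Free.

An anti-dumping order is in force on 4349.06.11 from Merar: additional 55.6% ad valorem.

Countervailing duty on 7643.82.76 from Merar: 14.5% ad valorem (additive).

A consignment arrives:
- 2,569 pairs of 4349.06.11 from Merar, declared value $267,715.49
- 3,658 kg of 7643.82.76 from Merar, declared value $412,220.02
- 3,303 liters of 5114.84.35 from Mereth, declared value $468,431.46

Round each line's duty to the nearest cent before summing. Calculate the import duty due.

Line 1 (4349.06.11, Merar, 2,569 pairs, $267,715.49):
Base rate for 4349.06.11 is $3.03/pair.
Additional duty on 4349.06.11 from Merar: +55.6% ad valorem. Applied ad valorem rate = 55.6%.
Duty = $267,715.49 × 55.6% + 2,569 × $3.03 = $156,633.88.
Line 2 (7643.82.76, Merar, 3,658 kg, $412,220.02):
Base rate for 7643.82.76 is 17%.
7643.82.76 has an FTA preferential rate, but origin Merar is not Mereth; base rate stands.
Additional duty on 7643.82.76 from Merar: +14.5%. Applied ad valorem rate: 17% + 14.5% = 31.5%.
Duty = $412,220.02 × 31.5% = $129,849.31.
Line 3 (5114.84.35, Mereth, 3,303 liters, $468,431.46):
Base rate for 5114.84.35 is 19%.
Origin Mereth is the FTA partner but 5114.84.35 is not on the preference list; base rate stands.
Duty = $468,431.46 × 19% = $89,001.98.
Total = $156,633.88 + $129,849.31 + $89,001.98 = $375,485.17.

$375,485.17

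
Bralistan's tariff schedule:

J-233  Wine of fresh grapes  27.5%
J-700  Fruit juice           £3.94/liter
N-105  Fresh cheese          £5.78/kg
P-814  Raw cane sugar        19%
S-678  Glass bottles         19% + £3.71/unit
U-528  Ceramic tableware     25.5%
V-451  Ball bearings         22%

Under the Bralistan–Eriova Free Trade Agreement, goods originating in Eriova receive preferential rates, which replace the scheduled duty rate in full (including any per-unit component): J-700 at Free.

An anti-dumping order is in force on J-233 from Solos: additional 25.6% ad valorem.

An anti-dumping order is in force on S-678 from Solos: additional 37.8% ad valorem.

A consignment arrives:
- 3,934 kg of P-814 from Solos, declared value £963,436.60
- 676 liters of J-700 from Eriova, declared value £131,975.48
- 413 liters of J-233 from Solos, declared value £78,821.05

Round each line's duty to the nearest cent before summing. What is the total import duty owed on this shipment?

£224,906.93

Line 1 (P-814, Solos, 3,934 kg, £963,436.60):
Base rate for P-814 is 19%.
Duty = £963,436.60 × 19% = £183,052.95.
Line 2 (J-700, Eriova, 676 liters, £131,975.48):
Base rate for J-700 is £3.94/liter.
Origin Eriova qualifies under the Bralistan–Eriova agreement and J-700 is covered: preferential rate Free applies instead.
Duty = £131,975.48 × 0% = £0.00.
Line 3 (J-233, Solos, 413 liters, £78,821.05):
Base rate for J-233 is 27.5%.
Additional duty on J-233 from Solos: +25.6%. Applied ad valorem rate: 27.5% + 25.6% = 53.1%.
Duty = £78,821.05 × 53.1% = £41,853.98.
Total = £183,052.95 + £0.00 + £41,853.98 = £224,906.93.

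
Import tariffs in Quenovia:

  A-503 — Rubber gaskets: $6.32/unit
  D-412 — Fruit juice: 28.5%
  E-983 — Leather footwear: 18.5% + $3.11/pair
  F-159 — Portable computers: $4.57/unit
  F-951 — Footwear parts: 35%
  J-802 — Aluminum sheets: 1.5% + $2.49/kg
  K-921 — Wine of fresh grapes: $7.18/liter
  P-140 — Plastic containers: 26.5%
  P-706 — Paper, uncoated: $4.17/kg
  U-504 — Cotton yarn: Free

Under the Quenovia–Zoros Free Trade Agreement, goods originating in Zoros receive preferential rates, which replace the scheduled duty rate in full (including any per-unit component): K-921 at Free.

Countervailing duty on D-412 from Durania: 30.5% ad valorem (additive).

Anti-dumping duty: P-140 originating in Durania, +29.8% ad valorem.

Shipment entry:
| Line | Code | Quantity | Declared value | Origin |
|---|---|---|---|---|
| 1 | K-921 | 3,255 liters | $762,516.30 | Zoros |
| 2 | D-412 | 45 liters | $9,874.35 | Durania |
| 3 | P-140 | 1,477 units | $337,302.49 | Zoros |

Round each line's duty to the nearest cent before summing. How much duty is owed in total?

Line 1 (K-921, Zoros, 3,255 liters, $762,516.30):
Base rate for K-921 is $7.18/liter.
Origin Zoros qualifies under the Quenovia–Zoros agreement and K-921 is covered: preferential rate Free applies instead.
Duty = $762,516.30 × 0% = $0.00.
Line 2 (D-412, Durania, 45 liters, $9,874.35):
Base rate for D-412 is 28.5%.
Additional duty on D-412 from Durania: +30.5%. Applied ad valorem rate: 28.5% + 30.5% = 59%.
Duty = $9,874.35 × 59% = $5,825.87.
Line 3 (P-140, Zoros, 1,477 units, $337,302.49):
Base rate for P-140 is 26.5%.
Origin Zoros is the FTA partner but P-140 is not on the preference list; base rate stands.
The additional-duty order on P-140 targets Durania, not Zoros; it does not apply.
Duty = $337,302.49 × 26.5% = $89,385.16.
Total = $0.00 + $5,825.87 + $89,385.16 = $95,211.03.

$95,211.03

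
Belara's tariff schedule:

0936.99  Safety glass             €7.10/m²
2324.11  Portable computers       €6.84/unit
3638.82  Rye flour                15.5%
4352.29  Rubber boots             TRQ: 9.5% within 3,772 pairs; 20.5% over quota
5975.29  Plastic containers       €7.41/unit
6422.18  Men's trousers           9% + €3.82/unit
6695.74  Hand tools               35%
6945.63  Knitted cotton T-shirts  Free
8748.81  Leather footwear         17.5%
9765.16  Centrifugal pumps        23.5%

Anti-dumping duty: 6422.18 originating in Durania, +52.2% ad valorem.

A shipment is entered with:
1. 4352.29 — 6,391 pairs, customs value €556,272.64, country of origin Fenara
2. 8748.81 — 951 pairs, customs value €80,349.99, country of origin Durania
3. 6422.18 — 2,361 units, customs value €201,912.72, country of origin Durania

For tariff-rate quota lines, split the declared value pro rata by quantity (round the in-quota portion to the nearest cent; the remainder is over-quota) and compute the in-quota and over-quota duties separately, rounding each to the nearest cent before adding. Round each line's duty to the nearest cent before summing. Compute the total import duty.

€224,572.10

Line 1 (4352.29, Fenara, 6,391 pairs, €556,272.64):
Code 4352.29 is under a tariff-rate quota (threshold 3,772 pairs). In-quota: 3,772 pairs at 9.5%; over-quota: 2,619 pairs at 20.5%.
Pro-rata value split: in-quota = €556,272.64 × 3,772/6,391 = €328,314.88; over-quota = €556,272.64 − €328,314.88 = €227,957.76.
In-quota duty = €328,314.88 × 9.5% = €31,189.91. Over-quota duty = €227,957.76 × 20.5% = €46,731.34.
Line duty = €31,189.91 + €46,731.34 = €77,921.25.
Line 2 (8748.81, Durania, 951 pairs, €80,349.99):
Base rate for 8748.81 is 17.5%.
Duty = €80,349.99 × 17.5% = €14,061.25.
Line 3 (6422.18, Durania, 2,361 units, €201,912.72):
Base rate for 6422.18 is 9% + €3.82/unit.
Additional duty on 6422.18 from Durania: +52.2%. Applied ad valorem rate: 9% + 52.2% = 61.2%.
Duty = €201,912.72 × 61.2% + 2,361 × €3.82 = €132,589.60.
Total = €77,921.25 + €14,061.25 + €132,589.60 = €224,572.10.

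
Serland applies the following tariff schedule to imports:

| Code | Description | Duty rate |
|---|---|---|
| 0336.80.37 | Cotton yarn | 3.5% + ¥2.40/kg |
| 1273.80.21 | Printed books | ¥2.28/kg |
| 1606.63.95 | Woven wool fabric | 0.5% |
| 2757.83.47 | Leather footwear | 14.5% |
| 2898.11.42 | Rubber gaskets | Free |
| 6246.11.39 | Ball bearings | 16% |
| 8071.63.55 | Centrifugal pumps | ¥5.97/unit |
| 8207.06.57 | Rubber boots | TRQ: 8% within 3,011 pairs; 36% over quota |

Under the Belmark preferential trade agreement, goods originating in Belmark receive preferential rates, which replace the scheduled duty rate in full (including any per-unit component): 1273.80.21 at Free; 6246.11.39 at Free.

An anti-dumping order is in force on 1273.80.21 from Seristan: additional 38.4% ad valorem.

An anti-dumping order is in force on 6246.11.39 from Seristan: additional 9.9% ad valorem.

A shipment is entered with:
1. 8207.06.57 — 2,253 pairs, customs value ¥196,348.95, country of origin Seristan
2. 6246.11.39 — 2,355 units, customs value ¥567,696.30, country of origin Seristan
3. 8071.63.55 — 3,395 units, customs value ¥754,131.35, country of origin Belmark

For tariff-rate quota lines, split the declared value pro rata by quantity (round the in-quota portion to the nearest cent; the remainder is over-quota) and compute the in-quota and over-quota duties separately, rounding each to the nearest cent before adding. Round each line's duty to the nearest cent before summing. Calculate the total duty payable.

Line 1 (8207.06.57, Seristan, 2,253 pairs, ¥196,348.95):
Code 8207.06.57 is under a tariff-rate quota (threshold 3,011 pairs). Quantity 2,253 pairs is within the quota, so the in-quota rate 8% applies to the full value.
Duty = ¥196,348.95 × 8% = ¥15,707.92.
Line 2 (6246.11.39, Seristan, 2,355 units, ¥567,696.30):
Base rate for 6246.11.39 is 16%.
6246.11.39 has an FTA preferential rate, but origin Seristan is not Belmark; base rate stands.
Additional duty on 6246.11.39 from Seristan: +9.9%. Applied ad valorem rate: 16% + 9.9% = 25.9%.
Duty = ¥567,696.30 × 25.9% = ¥147,033.34.
Line 3 (8071.63.55, Belmark, 3,395 units, ¥754,131.35):
Base rate for 8071.63.55 is ¥5.97/unit.
Origin Belmark is the FTA partner but 8071.63.55 is not on the preference list; base rate stands.
Duty = 3,395 × ¥5.97 = ¥20,268.15.
Total = ¥15,707.92 + ¥147,033.34 + ¥20,268.15 = ¥183,009.41.

¥183,009.41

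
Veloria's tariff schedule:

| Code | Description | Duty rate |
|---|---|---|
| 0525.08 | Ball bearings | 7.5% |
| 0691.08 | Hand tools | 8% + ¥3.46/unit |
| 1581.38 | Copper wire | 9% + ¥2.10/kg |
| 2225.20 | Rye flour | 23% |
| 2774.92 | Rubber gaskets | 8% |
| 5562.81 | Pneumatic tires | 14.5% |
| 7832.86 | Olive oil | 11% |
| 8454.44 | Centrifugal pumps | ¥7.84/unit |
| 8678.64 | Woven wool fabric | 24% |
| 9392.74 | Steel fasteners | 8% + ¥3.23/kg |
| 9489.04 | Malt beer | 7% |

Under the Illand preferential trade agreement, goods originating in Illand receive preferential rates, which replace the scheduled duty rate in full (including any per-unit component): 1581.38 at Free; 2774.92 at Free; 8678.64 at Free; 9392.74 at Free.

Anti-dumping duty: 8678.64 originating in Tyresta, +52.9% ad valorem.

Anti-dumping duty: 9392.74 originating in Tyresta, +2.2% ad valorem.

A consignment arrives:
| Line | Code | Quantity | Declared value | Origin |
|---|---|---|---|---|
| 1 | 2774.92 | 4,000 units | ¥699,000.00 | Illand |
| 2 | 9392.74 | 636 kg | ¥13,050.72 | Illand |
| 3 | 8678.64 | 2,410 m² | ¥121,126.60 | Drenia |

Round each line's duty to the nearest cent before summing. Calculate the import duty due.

¥29,070.38

Line 1 (2774.92, Illand, 4,000 units, ¥699,000.00):
Base rate for 2774.92 is 8%.
Origin Illand qualifies under the Veloria–Illand agreement and 2774.92 is covered: preferential rate Free applies instead.
Duty = ¥699,000.00 × 0% = ¥0.00.
Line 2 (9392.74, Illand, 636 kg, ¥13,050.72):
Base rate for 9392.74 is 8% + ¥3.23/kg.
Origin Illand qualifies under the Veloria–Illand agreement and 9392.74 is covered: preferential rate Free applies instead.
The additional-duty order on 9392.74 targets Tyresta, not Illand; it does not apply.
Duty = ¥13,050.72 × 0% = ¥0.00.
Line 3 (8678.64, Drenia, 2,410 m², ¥121,126.60):
Base rate for 8678.64 is 24%.
8678.64 has an FTA preferential rate, but origin Drenia is not Illand; base rate stands.
The additional-duty order on 8678.64 targets Tyresta, not Drenia; it does not apply.
Duty = ¥121,126.60 × 24% = ¥29,070.38.
Total = ¥0.00 + ¥0.00 + ¥29,070.38 = ¥29,070.38.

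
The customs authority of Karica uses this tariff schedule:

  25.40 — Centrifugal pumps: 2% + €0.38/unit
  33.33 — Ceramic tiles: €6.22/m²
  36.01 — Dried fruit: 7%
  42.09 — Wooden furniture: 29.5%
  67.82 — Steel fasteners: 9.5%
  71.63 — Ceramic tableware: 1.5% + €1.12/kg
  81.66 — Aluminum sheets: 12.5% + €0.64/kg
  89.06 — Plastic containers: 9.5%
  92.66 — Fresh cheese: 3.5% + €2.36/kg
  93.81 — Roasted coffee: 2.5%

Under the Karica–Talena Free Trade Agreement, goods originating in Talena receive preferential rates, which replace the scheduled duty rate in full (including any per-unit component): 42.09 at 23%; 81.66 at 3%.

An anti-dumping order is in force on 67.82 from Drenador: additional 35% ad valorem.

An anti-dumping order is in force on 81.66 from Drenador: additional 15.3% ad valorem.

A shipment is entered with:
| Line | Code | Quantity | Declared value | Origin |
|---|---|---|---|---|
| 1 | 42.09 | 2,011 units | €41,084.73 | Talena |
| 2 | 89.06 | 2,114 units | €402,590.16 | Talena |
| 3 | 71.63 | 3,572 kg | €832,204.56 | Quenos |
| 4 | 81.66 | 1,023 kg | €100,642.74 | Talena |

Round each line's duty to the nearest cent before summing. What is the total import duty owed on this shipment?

Line 1 (42.09, Talena, 2,011 units, €41,084.73):
Base rate for 42.09 is 29.5%.
Origin Talena qualifies under the Karica–Talena agreement and 42.09 is covered: preferential rate 23% applies instead.
Duty = €41,084.73 × 23% = €9,449.49.
Line 2 (89.06, Talena, 2,114 units, €402,590.16):
Base rate for 89.06 is 9.5%.
Origin Talena is the FTA partner but 89.06 is not on the preference list; base rate stands.
Duty = €402,590.16 × 9.5% = €38,246.07.
Line 3 (71.63, Quenos, 3,572 kg, €832,204.56):
Base rate for 71.63 is 1.5% + €1.12/kg.
Duty = €832,204.56 × 1.5% + 3,572 × €1.12 = €16,483.71.
Line 4 (81.66, Talena, 1,023 kg, €100,642.74):
Base rate for 81.66 is 12.5% + €0.64/kg.
Origin Talena qualifies under the Karica–Talena agreement and 81.66 is covered: preferential rate 3% applies instead.
The additional-duty order on 81.66 targets Drenador, not Talena; it does not apply.
Duty = €100,642.74 × 3% = €3,019.28.
Total = €9,449.49 + €38,246.07 + €16,483.71 + €3,019.28 = €67,198.55.

€67,198.55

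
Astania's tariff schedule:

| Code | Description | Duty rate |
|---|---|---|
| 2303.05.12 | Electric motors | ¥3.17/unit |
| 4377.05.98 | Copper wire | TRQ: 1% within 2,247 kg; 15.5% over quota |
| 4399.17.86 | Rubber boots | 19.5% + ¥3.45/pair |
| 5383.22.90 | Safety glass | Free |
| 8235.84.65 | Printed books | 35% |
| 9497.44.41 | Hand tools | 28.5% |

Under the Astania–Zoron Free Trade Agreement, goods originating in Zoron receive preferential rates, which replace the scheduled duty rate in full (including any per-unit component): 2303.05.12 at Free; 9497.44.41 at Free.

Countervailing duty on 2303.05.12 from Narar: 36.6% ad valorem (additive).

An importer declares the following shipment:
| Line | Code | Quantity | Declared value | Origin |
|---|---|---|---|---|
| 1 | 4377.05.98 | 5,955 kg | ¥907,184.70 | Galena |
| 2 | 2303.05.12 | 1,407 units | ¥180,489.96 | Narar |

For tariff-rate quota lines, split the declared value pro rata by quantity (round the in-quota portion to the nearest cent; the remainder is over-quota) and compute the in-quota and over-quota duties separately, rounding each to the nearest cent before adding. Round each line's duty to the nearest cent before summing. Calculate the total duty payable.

¥161,498.49

Line 1 (4377.05.98, Galena, 5,955 kg, ¥907,184.70):
Code 4377.05.98 is under a tariff-rate quota (threshold 2,247 kg). In-quota: 2,247 kg at 1%; over-quota: 3,708 kg at 15.5%.
Pro-rata value split: in-quota = ¥907,184.70 × 2,247/5,955 = ¥342,307.98; over-quota = ¥907,184.70 − ¥342,307.98 = ¥564,876.72.
In-quota duty = ¥342,307.98 × 1% = ¥3,423.08. Over-quota duty = ¥564,876.72 × 15.5% = ¥87,555.89.
Line duty = ¥3,423.08 + ¥87,555.89 = ¥90,978.97.
Line 2 (2303.05.12, Narar, 1,407 units, ¥180,489.96):
Base rate for 2303.05.12 is ¥3.17/unit.
2303.05.12 has an FTA preferential rate, but origin Narar is not Zoron; base rate stands.
Additional duty on 2303.05.12 from Narar: +36.6% ad valorem. Applied ad valorem rate = 36.6%.
Duty = ¥180,489.96 × 36.6% + 1,407 × ¥3.17 = ¥70,519.52.
Total = ¥90,978.97 + ¥70,519.52 = ¥161,498.49.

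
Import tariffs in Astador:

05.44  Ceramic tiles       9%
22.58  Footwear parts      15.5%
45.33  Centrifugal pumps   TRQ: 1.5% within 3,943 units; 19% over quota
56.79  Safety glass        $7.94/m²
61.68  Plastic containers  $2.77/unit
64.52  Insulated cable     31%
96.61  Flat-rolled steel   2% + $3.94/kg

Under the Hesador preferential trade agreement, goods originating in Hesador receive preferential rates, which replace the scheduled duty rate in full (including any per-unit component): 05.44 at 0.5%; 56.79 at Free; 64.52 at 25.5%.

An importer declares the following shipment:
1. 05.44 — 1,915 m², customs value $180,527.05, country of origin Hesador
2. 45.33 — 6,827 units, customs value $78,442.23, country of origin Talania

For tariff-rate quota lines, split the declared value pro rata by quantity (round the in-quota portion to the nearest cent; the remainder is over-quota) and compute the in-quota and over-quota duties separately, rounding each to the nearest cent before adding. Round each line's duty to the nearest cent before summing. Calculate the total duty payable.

Line 1 (05.44, Hesador, 1,915 m², $180,527.05):
Base rate for 05.44 is 9%.
Origin Hesador qualifies under the Astador–Hesador agreement and 05.44 is covered: preferential rate 0.5% applies instead.
Duty = $180,527.05 × 0.5% = $902.64.
Line 2 (45.33, Talania, 6,827 units, $78,442.23):
Code 45.33 is under a tariff-rate quota (threshold 3,943 units). In-quota: 3,943 units at 1.5%; over-quota: 2,884 units at 19%.
Pro-rata value split: in-quota = $78,442.23 × 3,943/6,827 = $45,305.07; over-quota = $78,442.23 − $45,305.07 = $33,137.16.
In-quota duty = $45,305.07 × 1.5% = $679.58. Over-quota duty = $33,137.16 × 19% = $6,296.06.
Line duty = $679.58 + $6,296.06 = $6,975.64.
Total = $902.64 + $6,975.64 = $7,878.28.

$7,878.28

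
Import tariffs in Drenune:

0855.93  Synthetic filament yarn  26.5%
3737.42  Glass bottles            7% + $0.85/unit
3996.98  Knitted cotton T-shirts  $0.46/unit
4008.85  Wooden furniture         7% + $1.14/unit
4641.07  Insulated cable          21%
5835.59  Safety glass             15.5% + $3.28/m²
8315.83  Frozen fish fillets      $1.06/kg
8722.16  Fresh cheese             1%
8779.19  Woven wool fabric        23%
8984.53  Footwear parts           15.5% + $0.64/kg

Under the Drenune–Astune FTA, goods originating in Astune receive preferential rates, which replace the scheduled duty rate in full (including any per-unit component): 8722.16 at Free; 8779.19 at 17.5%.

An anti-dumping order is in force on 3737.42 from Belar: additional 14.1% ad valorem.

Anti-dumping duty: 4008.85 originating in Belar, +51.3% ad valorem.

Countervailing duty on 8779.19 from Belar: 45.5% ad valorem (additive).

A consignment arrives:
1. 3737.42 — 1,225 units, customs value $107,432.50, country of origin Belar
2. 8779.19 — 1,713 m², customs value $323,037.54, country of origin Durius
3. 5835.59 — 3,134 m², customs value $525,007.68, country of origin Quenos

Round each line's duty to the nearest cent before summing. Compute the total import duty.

Line 1 (3737.42, Belar, 1,225 units, $107,432.50):
Base rate for 3737.42 is 7% + $0.85/unit.
Additional duty on 3737.42 from Belar: +14.1%. Applied ad valorem rate: 7% + 14.1% = 21.1%.
Duty = $107,432.50 × 21.1% + 1,225 × $0.85 = $23,709.51.
Line 2 (8779.19, Durius, 1,713 m², $323,037.54):
Base rate for 8779.19 is 23%.
8779.19 has an FTA preferential rate, but origin Durius is not Astune; base rate stands.
The additional-duty order on 8779.19 targets Belar, not Durius; it does not apply.
Duty = $323,037.54 × 23% = $74,298.63.
Line 3 (5835.59, Quenos, 3,134 m², $525,007.68):
Base rate for 5835.59 is 15.5% + $3.28/m².
Duty = $525,007.68 × 15.5% + 3,134 × $3.28 = $91,655.71.
Total = $23,709.51 + $74,298.63 + $91,655.71 = $189,663.85.

$189,663.85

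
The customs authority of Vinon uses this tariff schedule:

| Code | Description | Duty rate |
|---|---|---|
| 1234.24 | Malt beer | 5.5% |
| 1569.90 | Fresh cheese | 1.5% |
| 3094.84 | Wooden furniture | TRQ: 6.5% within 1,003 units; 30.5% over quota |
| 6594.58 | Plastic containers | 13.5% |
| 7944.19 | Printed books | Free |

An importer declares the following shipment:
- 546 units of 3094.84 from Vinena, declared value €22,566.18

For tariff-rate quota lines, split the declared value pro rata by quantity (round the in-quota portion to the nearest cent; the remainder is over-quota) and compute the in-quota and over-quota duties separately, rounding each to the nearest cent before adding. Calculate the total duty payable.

€1,466.80

Line 1 (3094.84, Vinena, 546 units, €22,566.18):
Code 3094.84 is under a tariff-rate quota (threshold 1,003 units). Quantity 546 units is within the quota, so the in-quota rate 6.5% applies to the full value.
Duty = €22,566.18 × 6.5% = €1,466.80.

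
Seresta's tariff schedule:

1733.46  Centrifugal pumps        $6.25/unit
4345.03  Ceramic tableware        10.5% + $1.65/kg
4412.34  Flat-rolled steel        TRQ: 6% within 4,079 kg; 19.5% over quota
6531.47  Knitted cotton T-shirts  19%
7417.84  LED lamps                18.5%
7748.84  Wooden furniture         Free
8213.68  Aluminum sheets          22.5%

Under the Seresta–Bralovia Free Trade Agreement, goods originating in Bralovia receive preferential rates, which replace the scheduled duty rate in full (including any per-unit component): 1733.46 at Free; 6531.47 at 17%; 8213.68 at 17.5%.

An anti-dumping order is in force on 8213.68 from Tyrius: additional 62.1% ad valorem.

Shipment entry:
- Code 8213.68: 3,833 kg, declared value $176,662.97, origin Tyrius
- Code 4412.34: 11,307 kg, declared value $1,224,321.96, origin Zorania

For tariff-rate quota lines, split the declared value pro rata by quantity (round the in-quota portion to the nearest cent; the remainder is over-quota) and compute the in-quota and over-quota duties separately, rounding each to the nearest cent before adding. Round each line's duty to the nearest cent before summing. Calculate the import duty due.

$328,573.65

Line 1 (8213.68, Tyrius, 3,833 kg, $176,662.97):
Base rate for 8213.68 is 22.5%.
8213.68 has an FTA preferential rate, but origin Tyrius is not Bralovia; base rate stands.
Additional duty on 8213.68 from Tyrius: +62.1%. Applied ad valorem rate: 22.5% + 62.1% = 84.6%.
Duty = $176,662.97 × 84.6% = $149,456.87.
Line 2 (4412.34, Zorania, 11,307 kg, $1,224,321.96):
Code 4412.34 is under a tariff-rate quota (threshold 4,079 kg). In-quota: 4,079 kg at 6%; over-quota: 7,228 kg at 19.5%.
Pro-rata value split: in-quota = $1,224,321.96 × 4,079/11,307 = $441,674.12; over-quota = $1,224,321.96 − $441,674.12 = $782,647.84.
In-quota duty = $441,674.12 × 6% = $26,500.45. Over-quota duty = $782,647.84 × 19.5% = $152,616.33.
Line duty = $26,500.45 + $152,616.33 = $179,116.78.
Total = $149,456.87 + $179,116.78 = $328,573.65.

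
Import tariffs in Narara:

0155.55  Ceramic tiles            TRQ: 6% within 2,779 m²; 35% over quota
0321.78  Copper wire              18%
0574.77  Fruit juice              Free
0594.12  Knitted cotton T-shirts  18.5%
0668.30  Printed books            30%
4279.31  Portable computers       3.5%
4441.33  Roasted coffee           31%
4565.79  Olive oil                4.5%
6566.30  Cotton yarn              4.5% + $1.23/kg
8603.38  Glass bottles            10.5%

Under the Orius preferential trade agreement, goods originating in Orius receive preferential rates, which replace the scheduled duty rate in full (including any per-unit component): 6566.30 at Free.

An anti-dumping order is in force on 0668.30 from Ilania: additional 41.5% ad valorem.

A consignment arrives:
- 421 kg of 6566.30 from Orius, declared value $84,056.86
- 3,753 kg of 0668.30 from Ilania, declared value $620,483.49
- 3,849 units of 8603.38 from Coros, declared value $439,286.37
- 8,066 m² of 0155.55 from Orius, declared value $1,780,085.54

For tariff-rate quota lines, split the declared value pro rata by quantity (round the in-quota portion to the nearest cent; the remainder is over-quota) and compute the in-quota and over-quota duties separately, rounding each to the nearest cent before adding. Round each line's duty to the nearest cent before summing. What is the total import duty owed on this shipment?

$934,944.43

Line 1 (6566.30, Orius, 421 kg, $84,056.86):
Base rate for 6566.30 is 4.5% + $1.23/kg.
Origin Orius qualifies under the Narara–Orius agreement and 6566.30 is covered: preferential rate Free applies instead.
Duty = $84,056.86 × 0% = $0.00.
Line 2 (0668.30, Ilania, 3,753 kg, $620,483.49):
Base rate for 0668.30 is 30%.
Additional duty on 0668.30 from Ilania: +41.5%. Applied ad valorem rate: 30% + 41.5% = 71.5%.
Duty = $620,483.49 × 71.5% = $443,645.70.
Line 3 (8603.38, Coros, 3,849 units, $439,286.37):
Base rate for 8603.38 is 10.5%.
Duty = $439,286.37 × 10.5% = $46,125.07.
Line 4 (0155.55, Orius, 8,066 m², $1,780,085.54):
Code 0155.55 is under a tariff-rate quota (threshold 2,779 m²). In-quota: 2,779 m² at 6%; over-quota: 5,287 m² at 35%.
Pro-rata value split: in-quota = $1,780,085.54 × 2,779/8,066 = $613,297.51; over-quota = $1,780,085.54 − $613,297.51 = $1,166,788.03.
In-quota duty = $613,297.51 × 6% = $36,797.85. Over-quota duty = $1,166,788.03 × 35% = $408,375.81.
Line duty = $36,797.85 + $408,375.81 = $445,173.66.
Total = $0.00 + $443,645.70 + $46,125.07 + $445,173.66 = $934,944.43.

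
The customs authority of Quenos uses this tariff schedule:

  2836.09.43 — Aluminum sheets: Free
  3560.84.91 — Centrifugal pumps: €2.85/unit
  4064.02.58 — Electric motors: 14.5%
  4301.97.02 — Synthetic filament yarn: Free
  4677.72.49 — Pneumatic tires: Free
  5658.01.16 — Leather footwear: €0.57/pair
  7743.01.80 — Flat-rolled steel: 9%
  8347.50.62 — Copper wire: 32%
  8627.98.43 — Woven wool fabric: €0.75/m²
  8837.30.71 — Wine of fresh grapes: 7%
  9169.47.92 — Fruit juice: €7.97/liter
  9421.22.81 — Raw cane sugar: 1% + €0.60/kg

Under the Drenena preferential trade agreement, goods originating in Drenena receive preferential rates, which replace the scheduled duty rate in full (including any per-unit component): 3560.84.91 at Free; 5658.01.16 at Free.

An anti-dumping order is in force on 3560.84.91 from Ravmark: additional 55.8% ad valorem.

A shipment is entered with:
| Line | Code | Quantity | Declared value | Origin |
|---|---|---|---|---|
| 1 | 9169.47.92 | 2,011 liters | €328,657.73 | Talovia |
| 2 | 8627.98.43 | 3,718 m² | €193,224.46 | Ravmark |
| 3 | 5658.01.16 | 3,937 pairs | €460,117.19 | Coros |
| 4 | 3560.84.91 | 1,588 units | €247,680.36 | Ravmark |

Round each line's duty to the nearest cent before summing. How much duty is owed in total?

€163,791.70

Line 1 (9169.47.92, Talovia, 2,011 liters, €328,657.73):
Base rate for 9169.47.92 is €7.97/liter.
Duty = 2,011 × €7.97 = €16,027.67.
Line 2 (8627.98.43, Ravmark, 3,718 m², €193,224.46):
Base rate for 8627.98.43 is €0.75/m².
Duty = 3,718 × €0.75 = €2,788.50.
Line 3 (5658.01.16, Coros, 3,937 pairs, €460,117.19):
Base rate for 5658.01.16 is €0.57/pair.
5658.01.16 has an FTA preferential rate, but origin Coros is not Drenena; base rate stands.
Duty = 3,937 × €0.57 = €2,244.09.
Line 4 (3560.84.91, Ravmark, 1,588 units, €247,680.36):
Base rate for 3560.84.91 is €2.85/unit.
3560.84.91 has an FTA preferential rate, but origin Ravmark is not Drenena; base rate stands.
Additional duty on 3560.84.91 from Ravmark: +55.8% ad valorem. Applied ad valorem rate = 55.8%.
Duty = €247,680.36 × 55.8% + 1,588 × €2.85 = €142,731.44.
Total = €16,027.67 + €2,788.50 + €2,244.09 + €142,731.44 = €163,791.70.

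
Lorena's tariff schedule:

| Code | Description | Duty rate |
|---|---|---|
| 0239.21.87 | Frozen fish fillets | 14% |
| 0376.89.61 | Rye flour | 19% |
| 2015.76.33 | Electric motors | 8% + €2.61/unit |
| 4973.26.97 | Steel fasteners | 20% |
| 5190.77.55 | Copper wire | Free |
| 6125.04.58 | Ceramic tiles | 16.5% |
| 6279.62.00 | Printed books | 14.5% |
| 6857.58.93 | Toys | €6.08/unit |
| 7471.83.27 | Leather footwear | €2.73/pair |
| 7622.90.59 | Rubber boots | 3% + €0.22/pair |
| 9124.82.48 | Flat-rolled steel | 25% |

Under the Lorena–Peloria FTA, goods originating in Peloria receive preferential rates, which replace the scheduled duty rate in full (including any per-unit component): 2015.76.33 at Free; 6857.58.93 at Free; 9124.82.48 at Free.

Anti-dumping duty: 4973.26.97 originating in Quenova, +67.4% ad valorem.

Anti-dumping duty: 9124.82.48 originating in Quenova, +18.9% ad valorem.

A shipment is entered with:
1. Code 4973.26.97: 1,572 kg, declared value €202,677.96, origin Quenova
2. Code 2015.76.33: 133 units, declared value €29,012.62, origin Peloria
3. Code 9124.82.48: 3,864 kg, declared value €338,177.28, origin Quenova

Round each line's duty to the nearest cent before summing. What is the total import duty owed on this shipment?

Line 1 (4973.26.97, Quenova, 1,572 kg, €202,677.96):
Base rate for 4973.26.97 is 20%.
Additional duty on 4973.26.97 from Quenova: +67.4%. Applied ad valorem rate: 20% + 67.4% = 87.4%.
Duty = €202,677.96 × 87.4% = €177,140.54.
Line 2 (2015.76.33, Peloria, 133 units, €29,012.62):
Base rate for 2015.76.33 is 8% + €2.61/unit.
Origin Peloria qualifies under the Lorena–Peloria agreement and 2015.76.33 is covered: preferential rate Free applies instead.
Duty = €29,012.62 × 0% = €0.00.
Line 3 (9124.82.48, Quenova, 3,864 kg, €338,177.28):
Base rate for 9124.82.48 is 25%.
9124.82.48 has an FTA preferential rate, but origin Quenova is not Peloria; base rate stands.
Additional duty on 9124.82.48 from Quenova: +18.9%. Applied ad valorem rate: 25% + 18.9% = 43.9%.
Duty = €338,177.28 × 43.9% = €148,459.83.
Total = €177,140.54 + €0.00 + €148,459.83 = €325,600.37.

€325,600.37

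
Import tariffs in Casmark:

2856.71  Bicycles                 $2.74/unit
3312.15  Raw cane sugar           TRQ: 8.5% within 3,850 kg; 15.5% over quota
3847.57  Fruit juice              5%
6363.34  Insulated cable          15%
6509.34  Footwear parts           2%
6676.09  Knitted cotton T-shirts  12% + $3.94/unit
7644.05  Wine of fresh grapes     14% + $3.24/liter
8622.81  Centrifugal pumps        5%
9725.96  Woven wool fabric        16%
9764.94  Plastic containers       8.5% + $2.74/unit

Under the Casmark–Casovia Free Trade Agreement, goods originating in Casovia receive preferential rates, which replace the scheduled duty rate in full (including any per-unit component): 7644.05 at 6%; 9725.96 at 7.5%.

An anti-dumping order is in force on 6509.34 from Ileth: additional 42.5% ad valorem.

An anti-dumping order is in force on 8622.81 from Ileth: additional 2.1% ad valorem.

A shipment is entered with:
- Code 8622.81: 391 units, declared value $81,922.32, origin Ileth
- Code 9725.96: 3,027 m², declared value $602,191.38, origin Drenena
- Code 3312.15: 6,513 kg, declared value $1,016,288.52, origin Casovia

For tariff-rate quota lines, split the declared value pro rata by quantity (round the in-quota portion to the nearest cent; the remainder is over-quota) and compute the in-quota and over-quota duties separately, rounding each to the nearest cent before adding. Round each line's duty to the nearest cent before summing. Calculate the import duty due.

Line 1 (8622.81, Ileth, 391 units, $81,922.32):
Base rate for 8622.81 is 5%.
Additional duty on 8622.81 from Ileth: +2.1%. Applied ad valorem rate: 5% + 2.1% = 7.1%.
Duty = $81,922.32 × 7.1% = $5,816.48.
Line 2 (9725.96, Drenena, 3,027 m², $602,191.38):
Base rate for 9725.96 is 16%.
9725.96 has an FTA preferential rate, but origin Drenena is not Casovia; base rate stands.
Duty = $602,191.38 × 16% = $96,350.62.
Line 3 (3312.15, Casovia, 6,513 kg, $1,016,288.52):
Code 3312.15 is under a tariff-rate quota (threshold 3,850 kg). In-quota: 3,850 kg at 8.5%; over-quota: 2,663 kg at 15.5%.
Pro-rata value split: in-quota = $1,016,288.52 × 3,850/6,513 = $600,754.00; over-quota = $1,016,288.52 − $600,754.00 = $415,534.52.
In-quota duty = $600,754.00 × 8.5% = $51,064.09. Over-quota duty = $415,534.52 × 15.5% = $64,407.85.
Line duty = $51,064.09 + $64,407.85 = $115,471.94.
Total = $5,816.48 + $96,350.62 + $115,471.94 = $217,639.04.

$217,639.04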